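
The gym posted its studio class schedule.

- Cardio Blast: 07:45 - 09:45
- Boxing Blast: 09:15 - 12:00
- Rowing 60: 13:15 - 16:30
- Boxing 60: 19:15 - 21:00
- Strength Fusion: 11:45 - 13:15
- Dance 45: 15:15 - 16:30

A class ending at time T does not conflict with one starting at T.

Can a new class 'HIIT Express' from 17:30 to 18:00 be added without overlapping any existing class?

Cardio Blast: ends 09:45 at or before HIIT Express starts 17:30 → clear.
Boxing Blast: ends 12:00 at or before HIIT Express starts 17:30 → clear.
Strength Fusion: ends 13:15 at or before HIIT Express starts 17:30 → clear.
Rowing 60: ends 16:30 at or before HIIT Express starts 17:30 → clear.
Dance 45: ends 16:30 at or before HIIT Express starts 17:30 → clear.
Boxing 60: starts 19:15 at or after HIIT Express ends 18:00 → clear.

Yes — the slot is free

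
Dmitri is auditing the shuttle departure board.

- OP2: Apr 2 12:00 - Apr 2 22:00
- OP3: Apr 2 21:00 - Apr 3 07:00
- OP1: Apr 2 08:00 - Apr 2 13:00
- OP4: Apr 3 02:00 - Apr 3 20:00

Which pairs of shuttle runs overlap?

Sorted by start: OP1, OP2, OP3, OP4.
OP2 starts before OP1 ends → OP1 and OP2 overlap.
OP3 starts after OP1 ends — done with OP1.
OP3 starts before OP2 ends → OP2 and OP3 overlap.
OP4 starts after OP2 ends.
OP4 starts before OP3 ends → OP3 and OP4 overlap.

OP1 & OP2, OP2 & OP3, OP3 & OP4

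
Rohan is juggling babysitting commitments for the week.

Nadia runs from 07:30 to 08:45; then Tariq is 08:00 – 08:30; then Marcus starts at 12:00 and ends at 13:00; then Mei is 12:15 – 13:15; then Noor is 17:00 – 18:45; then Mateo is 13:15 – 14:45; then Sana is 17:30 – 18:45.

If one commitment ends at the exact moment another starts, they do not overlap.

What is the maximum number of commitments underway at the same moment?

Sweep the timeline, counting +1 at each start and −1 at each end (ends before starts at a tie):
07:30 start Nadia → 1
08:00 start Tariq → 2
08:30 end Tariq → 1
08:45 end Nadia → 0
12:00 start Marcus → 1
12:15 start Mei → 2
13:00 end Marcus → 1
13:15 end Mei → 0
13:15 start Mateo → 1
14:45 end Mateo → 0
17:00 start Noor → 1
17:30 start Sana → 2
18:45 end Noor → 1
18:45 end Sana → 0
Peak is 2, at 08:00 (Nadia, Tariq).

2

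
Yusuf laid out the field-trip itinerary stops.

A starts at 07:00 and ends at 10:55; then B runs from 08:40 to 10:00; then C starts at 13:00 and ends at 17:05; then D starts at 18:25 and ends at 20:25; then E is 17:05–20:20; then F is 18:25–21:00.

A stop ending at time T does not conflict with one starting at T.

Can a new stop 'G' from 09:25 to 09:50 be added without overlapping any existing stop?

A: starts 07:00 before G ends 09:50, and ends 10:55 after G starts 09:25 → overlap.
B: starts 08:40 before G ends 09:50, and ends 10:00 after G starts 09:25 → overlap.
C: starts 13:00 at or after G ends 09:50 → clear.
E: starts 17:05 at or after G ends 09:50 → clear.
D: starts 18:25 at or after G ends 09:50 → clear.
F: starts 18:25 at or after G ends 09:50 → clear.
G overlaps A, B.

No — it overlaps A, B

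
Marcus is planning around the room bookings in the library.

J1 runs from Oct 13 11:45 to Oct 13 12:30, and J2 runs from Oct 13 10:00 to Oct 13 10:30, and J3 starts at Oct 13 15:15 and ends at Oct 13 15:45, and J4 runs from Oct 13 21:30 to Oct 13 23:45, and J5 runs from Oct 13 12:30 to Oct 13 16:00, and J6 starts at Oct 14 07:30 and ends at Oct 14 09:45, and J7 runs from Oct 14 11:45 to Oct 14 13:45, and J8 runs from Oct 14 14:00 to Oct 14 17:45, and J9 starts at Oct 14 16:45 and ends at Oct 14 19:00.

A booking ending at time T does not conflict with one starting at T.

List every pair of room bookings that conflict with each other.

J3 & J5, J8 & J9

Sorted by start: J2, J1, J5, J3, J4, J6, J7, J8, J9.
J1 starts after J2 ends — done with J2.
J5 starts exactly when J1 ends (back-to-back, no overlap) — done with J1.
J3 starts before J5 ends → J5 and J3 overlap.
J4 starts after J5 ends — done with J5.
J4 starts after J3 ends — done with J3.
J6 starts after J4 ends — done with J4.
J7 starts after J6 ends — done with J6.
J8 starts after J7 ends — done with J7.
J9 starts before J8 ends → J8 and J9 overlap.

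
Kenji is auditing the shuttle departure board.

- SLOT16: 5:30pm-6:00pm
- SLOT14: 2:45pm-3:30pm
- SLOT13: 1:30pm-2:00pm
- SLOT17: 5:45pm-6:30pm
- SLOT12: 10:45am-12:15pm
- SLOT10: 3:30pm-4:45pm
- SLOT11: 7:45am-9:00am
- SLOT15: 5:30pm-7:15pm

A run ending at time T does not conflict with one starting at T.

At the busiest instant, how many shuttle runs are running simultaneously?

Sort all start/end points and keep a running count:
7:45am start SLOT11 → 1
9:00am end SLOT11 → 0
10:45am start SLOT12 → 1
12:15pm end SLOT12 → 0
1:30pm start SLOT13 → 1
2:00pm end SLOT13 → 0
2:45pm start SLOT14 → 1
3:30pm end SLOT14 → 0
3:30pm start SLOT10 → 1
4:45pm end SLOT10 → 0
5:30pm start SLOT15 → 1
5:30pm start SLOT16 → 2
5:45pm start SLOT17 → 3
6:00pm end SLOT16 → 2
6:30pm end SLOT17 → 1
7:15pm end SLOT15 → 0
Peak is 3, at 5:45pm (SLOT15, SLOT16, SLOT17).

3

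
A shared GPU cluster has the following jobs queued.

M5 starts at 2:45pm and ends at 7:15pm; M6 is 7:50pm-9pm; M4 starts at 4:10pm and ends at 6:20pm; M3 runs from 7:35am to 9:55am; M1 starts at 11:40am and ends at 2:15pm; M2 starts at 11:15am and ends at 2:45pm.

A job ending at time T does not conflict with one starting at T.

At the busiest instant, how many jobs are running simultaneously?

2

Walk through starts and ends in time order (an end at T is processed before a start at T):
7:35am start M3 → 1
9:55am end M3 → 0
11:15am start M2 → 1
11:40am start M1 → 2
2:15pm end M1 → 1
2:45pm end M2 → 0
2:45pm start M5 → 1
4:10pm start M4 → 2
6:20pm end M4 → 1
7:15pm end M5 → 0
7:50pm start M6 → 1
9pm end M6 → 0
Peak is 2, at 11:40am (M1, M2).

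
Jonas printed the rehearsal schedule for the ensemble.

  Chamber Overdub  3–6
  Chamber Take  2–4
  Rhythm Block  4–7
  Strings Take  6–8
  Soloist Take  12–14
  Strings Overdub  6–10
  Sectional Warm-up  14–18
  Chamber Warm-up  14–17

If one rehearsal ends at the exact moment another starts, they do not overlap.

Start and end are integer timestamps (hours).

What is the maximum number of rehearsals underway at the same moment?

3

Sweep the timeline, counting +1 at each start and −1 at each end (ends before starts at a tie):
2 start Chamber Take → 1
3 start Chamber Overdub → 2
4 end Chamber Take → 1
4 start Rhythm Block → 2
6 end Chamber Overdub → 1
6 start Strings Overdub → 2
6 start Strings Take → 3
7 end Rhythm Block → 2
8 end Strings Take → 1
10 end Strings Overdub → 0
12 start Soloist Take → 1
14 end Soloist Take → 0
14 start Chamber Warm-up → 1
14 start Sectional Warm-up → 2
17 end Chamber Warm-up → 1
18 end Sectional Warm-up → 0
Peak is 3, at 6 (Rhythm Block, Strings Overdub, Strings Take).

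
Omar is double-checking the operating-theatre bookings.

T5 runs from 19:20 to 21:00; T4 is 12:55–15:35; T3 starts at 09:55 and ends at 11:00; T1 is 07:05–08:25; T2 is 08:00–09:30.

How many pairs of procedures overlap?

Sorted by start: T1, T2, T3, T4, T5.
T2 starts before T1 ends → T1 and T2 overlap.
T3 starts after T1 ends, so nothing later overlaps T1 either.
T3 starts after T2 ends, so nothing later overlaps T2 either.
T4 starts after T3 ends, so nothing later overlaps T3 either.
T5 starts after T4 ends.
Overlapping pairs: T1 & T2 — 1 in total.

1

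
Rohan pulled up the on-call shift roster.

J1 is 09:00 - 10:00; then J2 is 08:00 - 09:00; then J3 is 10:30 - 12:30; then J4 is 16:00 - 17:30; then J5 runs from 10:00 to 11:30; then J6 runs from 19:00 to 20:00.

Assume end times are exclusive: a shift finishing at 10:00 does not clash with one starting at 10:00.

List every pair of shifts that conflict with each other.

Sorted by start: J2, J1, J5, J3, J4, J6.
J1 starts exactly when J2 ends (back-to-back, no overlap) — done with J2.
J5 starts exactly when J1 ends (back-to-back, no overlap) — done with J1.
J3 starts before J5 ends → J5 and J3 overlap.
J4 starts after J5 ends — done with J5.
J4 starts after J3 ends — done with J3.
J6 starts after J4 ends.

J3 & J5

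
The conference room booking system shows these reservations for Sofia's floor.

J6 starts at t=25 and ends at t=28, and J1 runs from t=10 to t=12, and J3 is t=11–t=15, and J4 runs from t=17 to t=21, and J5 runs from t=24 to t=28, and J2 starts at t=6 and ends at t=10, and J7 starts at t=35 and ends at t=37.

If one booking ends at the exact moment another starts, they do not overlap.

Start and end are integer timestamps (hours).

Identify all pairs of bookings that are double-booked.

Sorted by start: J2, J1, J3, J4, J5, J6, J7.
J1 starts exactly when J2 ends (back-to-back, no overlap), so J2 has no further overlaps.
J3 starts before J1 ends → J1 and J3 overlap.
J4 starts after J1 ends, so J1 has no further overlaps.
J4 starts after J3 ends, so J3 has no further overlaps.
J5 starts after J4 ends, so J4 has no further overlaps.
J6 starts before J5 ends → J5 and J6 overlap.
J7 starts after J5 ends.
J7 starts after J6 ends.

J1 & J3, J5 & J6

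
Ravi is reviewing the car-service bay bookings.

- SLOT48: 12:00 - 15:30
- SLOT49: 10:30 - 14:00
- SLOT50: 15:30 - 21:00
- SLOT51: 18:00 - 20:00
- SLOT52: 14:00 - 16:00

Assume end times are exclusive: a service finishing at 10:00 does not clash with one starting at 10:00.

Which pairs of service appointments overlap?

SLOT48 & SLOT49, SLOT48 & SLOT52, SLOT50 & SLOT51, SLOT50 & SLOT52

Sorted by start: SLOT49, SLOT48, SLOT52, SLOT50, SLOT51.
SLOT48 starts before SLOT49 ends → SLOT49 and SLOT48 overlap.
SLOT52 starts exactly when SLOT49 ends (back-to-back, no overlap) — done with SLOT49.
SLOT52 starts before SLOT48 ends → SLOT48 and SLOT52 overlap.
SLOT50 starts exactly when SLOT48 ends (back-to-back, no overlap) — done with SLOT48.
SLOT50 starts before SLOT52 ends → SLOT52 and SLOT50 overlap.
SLOT51 starts after SLOT52 ends.
SLOT51 starts before SLOT50 ends → SLOT50 and SLOT51 overlap.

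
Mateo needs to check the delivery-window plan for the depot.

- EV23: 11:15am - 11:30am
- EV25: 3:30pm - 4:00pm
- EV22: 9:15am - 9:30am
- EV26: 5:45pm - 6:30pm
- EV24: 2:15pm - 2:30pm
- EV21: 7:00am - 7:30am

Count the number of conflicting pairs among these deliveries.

Sorted by start: EV21, EV22, EV23, EV24, EV25, EV26.
EV22 starts after EV21 ends, so nothing later overlaps EV21 either.
EV23 starts after EV22 ends, so nothing later overlaps EV22 either.
EV24 starts after EV23 ends, so nothing later overlaps EV23 either.
EV25 starts after EV24 ends, so nothing later overlaps EV24 either.
EV26 starts after EV25 ends.
No pair overlaps.

0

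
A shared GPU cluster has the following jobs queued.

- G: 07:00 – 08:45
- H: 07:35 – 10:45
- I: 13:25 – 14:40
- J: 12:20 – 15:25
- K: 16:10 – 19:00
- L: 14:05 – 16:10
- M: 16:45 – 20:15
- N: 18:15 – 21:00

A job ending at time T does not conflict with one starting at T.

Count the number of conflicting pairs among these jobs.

7

Sorted by start: G, H, J, I, L, K, M, N.
H starts before G ends → G and H overlap.
J starts after G ends; G is clear from here.
J starts after H ends; H is clear from here.
I starts before J ends → J and I overlap.
L starts before J ends → J and L overlap.
K starts after J ends; J is clear from here.
L starts before I ends → I and L overlap.
K starts after I ends; I is clear from here.
K starts exactly when L ends (back-to-back, no overlap); L is clear from here.
M starts before K ends → K and M overlap.
N starts before K ends → K and N overlap.
N starts before M ends → M and N overlap.
Overlapping pairs: G & H, I & J, I & L, J & L, K & M, K & N, M & N — 7 in total.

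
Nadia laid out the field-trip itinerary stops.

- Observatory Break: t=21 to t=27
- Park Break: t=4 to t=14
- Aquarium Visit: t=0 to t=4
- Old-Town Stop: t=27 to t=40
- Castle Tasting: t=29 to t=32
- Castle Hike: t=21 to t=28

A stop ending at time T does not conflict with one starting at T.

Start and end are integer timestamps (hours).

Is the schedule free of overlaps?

No

Sorted by start: Aquarium Visit, Park Break, Observatory Break, Castle Hike, Old-Town Stop, Castle Tasting.
Park Break starts exactly when Aquarium Visit ends (back-to-back, no overlap) — done with Aquarium Visit.
Observatory Break starts after Park Break ends — done with Park Break.
Castle Hike starts before Observatory Break ends → Observatory Break and Castle Hike overlap.
That's a conflict, so the schedule is not conflict-free.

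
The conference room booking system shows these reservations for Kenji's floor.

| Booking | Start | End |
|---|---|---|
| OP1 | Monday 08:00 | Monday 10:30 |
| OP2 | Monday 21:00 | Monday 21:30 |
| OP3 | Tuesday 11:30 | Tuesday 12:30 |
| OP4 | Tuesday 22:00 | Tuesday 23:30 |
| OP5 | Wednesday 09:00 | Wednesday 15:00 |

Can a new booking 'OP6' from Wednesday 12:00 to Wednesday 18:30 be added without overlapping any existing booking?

OP1: ends Monday 10:30 at or before OP6 starts Wednesday 12:00 → clear.
OP2: ends Monday 21:30 at or before OP6 starts Wednesday 12:00 → clear.
OP3: ends Tuesday 12:30 at or before OP6 starts Wednesday 12:00 → clear.
OP4: ends Tuesday 23:30 at or before OP6 starts Wednesday 12:00 → clear.
OP5: starts Wednesday 09:00 before OP6 ends Wednesday 18:30, and ends Wednesday 15:00 after OP6 starts Wednesday 12:00 → overlap.
OP6 overlaps OP5.

No — it overlaps OP5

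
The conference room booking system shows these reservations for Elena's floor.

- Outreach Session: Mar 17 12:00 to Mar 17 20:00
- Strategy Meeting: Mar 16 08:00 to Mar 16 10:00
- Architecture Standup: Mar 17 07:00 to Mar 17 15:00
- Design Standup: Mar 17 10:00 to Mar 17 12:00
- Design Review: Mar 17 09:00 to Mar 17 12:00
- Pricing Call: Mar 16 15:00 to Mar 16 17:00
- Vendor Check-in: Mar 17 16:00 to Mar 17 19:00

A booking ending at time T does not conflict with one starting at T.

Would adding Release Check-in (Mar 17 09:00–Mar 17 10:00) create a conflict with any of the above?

Strategy Meeting: ends Mar 16 10:00 at or before Release Check-in starts Mar 17 09:00 → clear.
Pricing Call: ends Mar 16 17:00 at or before Release Check-in starts Mar 17 09:00 → clear.
Architecture Standup: starts Mar 17 07:00 before Release Check-in ends Mar 17 10:00, and ends Mar 17 15:00 after Release Check-in starts Mar 17 09:00 → overlap.
Design Review: starts Mar 17 09:00 before Release Check-in ends Mar 17 10:00, and ends Mar 17 12:00 after Release Check-in starts Mar 17 09:00 → overlap.
Design Standup: starts Mar 17 10:00 at or after Release Check-in ends Mar 17 10:00 → clear.
Outreach Session: starts Mar 17 12:00 at or after Release Check-in ends Mar 17 10:00 → clear.
Vendor Check-in: starts Mar 17 16:00 at or after Release Check-in ends Mar 17 10:00 → clear.
Release Check-in overlaps Architecture Standup, Design Review.

Yes — it overlaps Architecture Standup, Design Review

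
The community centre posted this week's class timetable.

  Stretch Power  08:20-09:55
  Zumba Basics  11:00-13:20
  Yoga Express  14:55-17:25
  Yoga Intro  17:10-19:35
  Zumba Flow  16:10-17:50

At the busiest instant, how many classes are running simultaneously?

Sweep the timeline, counting +1 at each start and −1 at each end (ends before starts at a tie):
08:20 start Stretch Power → 1
09:55 end Stretch Power → 0
11:00 start Zumba Basics → 1
13:20 end Zumba Basics → 0
14:55 start Yoga Express → 1
16:10 start Zumba Flow → 2
17:10 start Yoga Intro → 3
17:25 end Yoga Express → 2
17:50 end Zumba Flow → 1
19:35 end Yoga Intro → 0
Peak is 3, at 17:10 (Yoga Express, Yoga Intro, Zumba Flow).

3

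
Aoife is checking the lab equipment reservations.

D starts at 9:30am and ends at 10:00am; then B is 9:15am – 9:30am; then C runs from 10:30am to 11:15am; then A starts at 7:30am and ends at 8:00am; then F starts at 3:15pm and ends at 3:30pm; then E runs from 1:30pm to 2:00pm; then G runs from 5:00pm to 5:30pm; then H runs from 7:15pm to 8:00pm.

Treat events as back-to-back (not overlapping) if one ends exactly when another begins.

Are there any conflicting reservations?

No

Two intervals overlap when each starts before the other ends.
Sorted by start: A, B, D, C, E, F, G, H.
B starts after A ends, so nothing later overlaps A either.
D starts exactly when B ends (back-to-back, no overlap), so nothing later overlaps B either.
C starts after D ends, so nothing later overlaps D either.
E starts after C ends, so nothing later overlaps C either.
F starts after E ends, so nothing later overlaps E either.
G starts after F ends, so nothing later overlaps F either.
H starts after G ends.
Every pair is clear; the schedule has no overlaps.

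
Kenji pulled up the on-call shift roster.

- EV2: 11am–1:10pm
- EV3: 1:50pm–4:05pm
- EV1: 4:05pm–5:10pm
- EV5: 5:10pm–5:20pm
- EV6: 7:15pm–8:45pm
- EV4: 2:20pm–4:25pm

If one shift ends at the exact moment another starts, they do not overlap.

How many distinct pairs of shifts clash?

2

Two intervals overlap when each starts before the other ends.
Sorted by start: EV2, EV3, EV4, EV1, EV5, EV6.
EV3 starts after EV2 ends; EV2 is clear from here.
EV4 starts before EV3 ends → EV3 and EV4 overlap.
EV1 starts exactly when EV3 ends (back-to-back, no overlap); EV3 is clear from here.
EV1 starts before EV4 ends → EV4 and EV1 overlap.
EV5 starts after EV4 ends; EV4 is clear from here.
EV5 starts exactly when EV1 ends (back-to-back, no overlap); EV1 is clear from here.
EV6 starts after EV5 ends.
Overlapping pairs: EV1 & EV4, EV3 & EV4 — 2 in total.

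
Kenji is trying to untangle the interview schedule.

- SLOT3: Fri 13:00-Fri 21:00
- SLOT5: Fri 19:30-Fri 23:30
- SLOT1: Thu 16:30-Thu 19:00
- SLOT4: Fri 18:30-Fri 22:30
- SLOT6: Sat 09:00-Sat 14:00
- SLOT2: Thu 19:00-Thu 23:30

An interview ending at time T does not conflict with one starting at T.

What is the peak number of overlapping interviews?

Sweep the timeline, counting +1 at each start and −1 at each end (ends before starts at a tie):
Thu 16:30 start SLOT1 → 1
Thu 19:00 end SLOT1 → 0
Thu 19:00 start SLOT2 → 1
Thu 23:30 end SLOT2 → 0
Fri 13:00 start SLOT3 → 1
Fri 18:30 start SLOT4 → 2
Fri 19:30 start SLOT5 → 3
Fri 21:00 end SLOT3 → 2
Fri 22:30 end SLOT4 → 1
Fri 23:30 end SLOT5 → 0
Sat 09:00 start SLOT6 → 1
Sat 14:00 end SLOT6 → 0
Peak is 3, at Fri 19:30 (SLOT3, SLOT4, SLOT5).

3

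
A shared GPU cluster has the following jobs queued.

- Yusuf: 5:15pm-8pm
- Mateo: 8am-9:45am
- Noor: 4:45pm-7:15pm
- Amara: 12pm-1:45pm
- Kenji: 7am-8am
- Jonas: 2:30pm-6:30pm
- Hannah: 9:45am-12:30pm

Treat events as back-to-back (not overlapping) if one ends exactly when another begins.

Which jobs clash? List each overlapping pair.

Two intervals overlap when each starts before the other ends.
Sorted by start: Kenji, Mateo, Hannah, Amara, Jonas, Noor, Yusuf.
Mateo starts exactly when Kenji ends (back-to-back, no overlap), so nothing later overlaps Kenji either.
Hannah starts exactly when Mateo ends (back-to-back, no overlap), so nothing later overlaps Mateo either.
Amara starts before Hannah ends → Hannah and Amara overlap.
Jonas starts after Hannah ends, so nothing later overlaps Hannah either.
Jonas starts after Amara ends, so nothing later overlaps Amara either.
Noor starts before Jonas ends → Jonas and Noor overlap.
Yusuf starts before Jonas ends → Jonas and Yusuf overlap.
Yusuf starts before Noor ends → Noor and Yusuf overlap.

Amara & Hannah, Jonas & Noor, Jonas & Yusuf, Noor & Yusuf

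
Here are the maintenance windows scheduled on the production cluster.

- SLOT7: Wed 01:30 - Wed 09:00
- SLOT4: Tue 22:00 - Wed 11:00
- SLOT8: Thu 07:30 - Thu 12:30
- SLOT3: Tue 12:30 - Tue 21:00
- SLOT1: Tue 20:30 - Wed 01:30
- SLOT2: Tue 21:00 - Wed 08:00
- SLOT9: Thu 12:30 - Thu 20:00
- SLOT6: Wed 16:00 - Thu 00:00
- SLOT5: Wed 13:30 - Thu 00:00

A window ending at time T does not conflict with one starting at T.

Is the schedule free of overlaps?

No

Check each pair: they overlap iff neither finishes before the other starts.
Sorted by start: SLOT3, SLOT1, SLOT2, SLOT4, SLOT7, SLOT5, SLOT6, SLOT8, SLOT9.
SLOT1 starts before SLOT3 ends → SLOT3 and SLOT1 overlap.
That's a conflict, so the schedule is not conflict-free.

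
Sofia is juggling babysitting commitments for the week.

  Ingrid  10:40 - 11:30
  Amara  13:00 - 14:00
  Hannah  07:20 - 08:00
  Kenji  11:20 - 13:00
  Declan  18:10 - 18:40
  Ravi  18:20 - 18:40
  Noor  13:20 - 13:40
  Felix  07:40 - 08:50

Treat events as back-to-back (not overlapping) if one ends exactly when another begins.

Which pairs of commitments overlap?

Amara & Noor, Declan & Ravi, Felix & Hannah, Ingrid & Kenji

Two intervals overlap when each starts before the other ends.
Sorted by start: Hannah, Felix, Ingrid, Kenji, Amara, Noor, Declan, Ravi.
Felix starts before Hannah ends → Hannah and Felix overlap.
Ingrid starts after Hannah ends; Hannah is clear from here.
Ingrid starts after Felix ends; Felix is clear from here.
Kenji starts before Ingrid ends → Ingrid and Kenji overlap.
Amara starts after Ingrid ends; Ingrid is clear from here.
Amara starts exactly when Kenji ends (back-to-back, no overlap); Kenji is clear from here.
Noor starts before Amara ends → Amara and Noor overlap.
Declan starts after Amara ends; Amara is clear from here.
Declan starts after Noor ends; Noor is clear from here.
Ravi starts before Declan ends → Declan and Ravi overlap.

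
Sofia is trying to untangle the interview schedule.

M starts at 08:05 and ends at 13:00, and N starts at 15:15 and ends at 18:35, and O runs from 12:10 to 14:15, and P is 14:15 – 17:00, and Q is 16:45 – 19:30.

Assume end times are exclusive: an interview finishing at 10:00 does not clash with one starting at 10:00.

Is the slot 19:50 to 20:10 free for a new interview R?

M: ends 13:00 at or before R starts 19:50 → clear.
O: ends 14:15 at or before R starts 19:50 → clear.
P: ends 17:00 at or before R starts 19:50 → clear.
N: ends 18:35 at or before R starts 19:50 → clear.
Q: ends 19:30 at or before R starts 19:50 → clear.

Yes — the slot is free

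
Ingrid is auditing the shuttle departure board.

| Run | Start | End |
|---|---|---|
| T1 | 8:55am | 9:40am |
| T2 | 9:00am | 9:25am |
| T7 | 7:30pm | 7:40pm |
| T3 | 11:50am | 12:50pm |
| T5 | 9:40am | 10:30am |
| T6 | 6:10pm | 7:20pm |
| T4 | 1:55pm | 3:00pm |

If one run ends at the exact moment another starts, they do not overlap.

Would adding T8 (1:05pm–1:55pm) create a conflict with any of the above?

No — it doesn't clash with anything

T1: ends 9:40am at or before T8 starts 1:05pm → clear.
T2: ends 9:25am at or before T8 starts 1:05pm → clear.
T5: ends 10:30am at or before T8 starts 1:05pm → clear.
T3: ends 12:50pm at or before T8 starts 1:05pm → clear.
T4: starts 1:55pm at or after T8 ends 1:55pm → clear.
T6: starts 6:10pm at or after T8 ends 1:55pm → clear.
T7: starts 7:30pm at or after T8 ends 1:55pm → clear.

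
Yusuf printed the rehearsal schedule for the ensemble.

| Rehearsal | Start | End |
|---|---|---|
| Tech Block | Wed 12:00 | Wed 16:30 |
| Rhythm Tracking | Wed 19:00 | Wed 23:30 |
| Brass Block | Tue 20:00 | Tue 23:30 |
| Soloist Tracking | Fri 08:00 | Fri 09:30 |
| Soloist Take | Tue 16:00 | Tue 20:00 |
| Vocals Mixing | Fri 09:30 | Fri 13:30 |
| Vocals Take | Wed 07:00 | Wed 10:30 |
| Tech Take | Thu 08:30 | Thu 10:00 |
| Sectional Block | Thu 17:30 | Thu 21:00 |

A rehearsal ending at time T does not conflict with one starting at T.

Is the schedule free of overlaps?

Sorted by start: Soloist Take, Brass Block, Vocals Take, Tech Block, Rhythm Tracking, Tech Take, Sectional Block, Soloist Tracking, Vocals Mixing.
Brass Block starts exactly when Soloist Take ends (back-to-back, no overlap); Soloist Take is clear from here.
Vocals Take starts after Brass Block ends; Brass Block is clear from here.
Tech Block starts after Vocals Take ends; Vocals Take is clear from here.
Rhythm Tracking starts after Tech Block ends; Tech Block is clear from here.
Tech Take starts after Rhythm Tracking ends; Rhythm Tracking is clear from here.
Sectional Block starts after Tech Take ends; Tech Take is clear from here.
Soloist Tracking starts after Sectional Block ends; Sectional Block is clear from here.
Vocals Mixing starts exactly when Soloist Tracking ends (back-to-back, no overlap).
Every pair is clear; the schedule has no overlaps.

Yes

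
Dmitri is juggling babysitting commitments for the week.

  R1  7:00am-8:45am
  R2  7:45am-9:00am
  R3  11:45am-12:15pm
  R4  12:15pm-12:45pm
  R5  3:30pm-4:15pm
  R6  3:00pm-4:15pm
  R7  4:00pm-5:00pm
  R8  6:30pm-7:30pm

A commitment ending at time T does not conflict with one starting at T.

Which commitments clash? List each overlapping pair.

R1 & R2, R5 & R6, R5 & R7, R6 & R7

Sorted by start: R1, R2, R3, R4, R6, R5, R7, R8.
R2 starts before R1 ends → R1 and R2 overlap.
R3 starts after R1 ends; R1 is clear from here.
R3 starts after R2 ends; R2 is clear from here.
R4 starts exactly when R3 ends (back-to-back, no overlap); R3 is clear from here.
R6 starts after R4 ends; R4 is clear from here.
R5 starts before R6 ends → R6 and R5 overlap.
R7 starts before R6 ends → R6 and R7 overlap.
R8 starts after R6 ends.
R7 starts before R5 ends → R5 and R7 overlap.
R8 starts after R5 ends.
R8 starts after R7 ends.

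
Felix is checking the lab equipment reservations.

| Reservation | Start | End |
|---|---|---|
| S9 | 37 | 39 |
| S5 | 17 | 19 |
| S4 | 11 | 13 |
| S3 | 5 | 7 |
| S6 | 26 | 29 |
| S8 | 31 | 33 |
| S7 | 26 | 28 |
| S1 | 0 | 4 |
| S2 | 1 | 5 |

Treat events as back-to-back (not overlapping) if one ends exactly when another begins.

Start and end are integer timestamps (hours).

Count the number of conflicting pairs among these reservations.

2

Sorted by start: S1, S2, S3, S4, S5, S6, S7, S8, S9.
S2 starts before S1 ends → S1 and S2 overlap.
S3 starts after S1 ends, so nothing later overlaps S1 either.
S3 starts exactly when S2 ends (back-to-back, no overlap), so nothing later overlaps S2 either.
S4 starts after S3 ends, so nothing later overlaps S3 either.
S5 starts after S4 ends, so nothing later overlaps S4 either.
S6 starts after S5 ends, so nothing later overlaps S5 either.
S7 starts before S6 ends → S6 and S7 overlap.
S8 starts after S6 ends, so nothing later overlaps S6 either.
S8 starts after S7 ends, so nothing later overlaps S7 either.
S9 starts after S8 ends.
Overlapping pairs: S1 & S2, S6 & S7 — 2 in total.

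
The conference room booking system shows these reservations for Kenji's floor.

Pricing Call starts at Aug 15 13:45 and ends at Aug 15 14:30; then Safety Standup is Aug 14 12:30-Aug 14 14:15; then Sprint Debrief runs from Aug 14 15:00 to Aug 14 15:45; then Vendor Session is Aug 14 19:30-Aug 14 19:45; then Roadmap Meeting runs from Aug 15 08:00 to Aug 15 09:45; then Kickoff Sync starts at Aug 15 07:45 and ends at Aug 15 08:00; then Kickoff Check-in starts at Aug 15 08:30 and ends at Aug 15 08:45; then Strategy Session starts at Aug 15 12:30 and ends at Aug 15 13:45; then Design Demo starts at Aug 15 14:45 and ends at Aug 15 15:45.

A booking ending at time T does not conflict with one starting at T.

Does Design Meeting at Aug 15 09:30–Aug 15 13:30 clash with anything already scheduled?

Yes — it overlaps Roadmap Meeting, Strategy Session

Safety Standup: ends Aug 14 14:15 at or before Design Meeting starts Aug 15 09:30 → clear.
Sprint Debrief: ends Aug 14 15:45 at or before Design Meeting starts Aug 15 09:30 → clear.
Vendor Session: ends Aug 14 19:45 at or before Design Meeting starts Aug 15 09:30 → clear.
Kickoff Sync: ends Aug 15 08:00 at or before Design Meeting starts Aug 15 09:30 → clear.
Roadmap Meeting: starts Aug 15 08:00 before Design Meeting ends Aug 15 13:30, and ends Aug 15 09:45 after Design Meeting starts Aug 15 09:30 → overlap.
Kickoff Check-in: ends Aug 15 08:45 at or before Design Meeting starts Aug 15 09:30 → clear.
Strategy Session: starts Aug 15 12:30 before Design Meeting ends Aug 15 13:30, and ends Aug 15 13:45 after Design Meeting starts Aug 15 09:30 → overlap.
Pricing Call: starts Aug 15 13:45 at or after Design Meeting ends Aug 15 13:30 → clear.
Design Demo: starts Aug 15 14:45 at or after Design Meeting ends Aug 15 13:30 → clear.
Design Meeting overlaps Roadmap Meeting, Strategy Session.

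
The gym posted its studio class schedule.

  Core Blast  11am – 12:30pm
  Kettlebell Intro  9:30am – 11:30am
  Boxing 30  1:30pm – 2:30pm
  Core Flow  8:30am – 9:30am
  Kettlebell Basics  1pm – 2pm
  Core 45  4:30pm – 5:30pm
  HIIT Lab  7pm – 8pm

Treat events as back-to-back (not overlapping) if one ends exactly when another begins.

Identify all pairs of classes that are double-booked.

Sorted by start: Core Flow, Kettlebell Intro, Core Blast, Kettlebell Basics, Boxing 30, Core 45, HIIT Lab.
Kettlebell Intro starts exactly when Core Flow ends (back-to-back, no overlap); Core Flow is clear from here.
Core Blast starts before Kettlebell Intro ends → Kettlebell Intro and Core Blast overlap.
Kettlebell Basics starts after Kettlebell Intro ends; Kettlebell Intro is clear from here.
Kettlebell Basics starts after Core Blast ends; Core Blast is clear from here.
Boxing 30 starts before Kettlebell Basics ends → Kettlebell Basics and Boxing 30 overlap.
Core 45 starts after Kettlebell Basics ends; Kettlebell Basics is clear from here.
Core 45 starts after Boxing 30 ends; Boxing 30 is clear from here.
HIIT Lab starts after Core 45 ends.

Boxing 30 & Kettlebell Basics, Core Blast & Kettlebell Intro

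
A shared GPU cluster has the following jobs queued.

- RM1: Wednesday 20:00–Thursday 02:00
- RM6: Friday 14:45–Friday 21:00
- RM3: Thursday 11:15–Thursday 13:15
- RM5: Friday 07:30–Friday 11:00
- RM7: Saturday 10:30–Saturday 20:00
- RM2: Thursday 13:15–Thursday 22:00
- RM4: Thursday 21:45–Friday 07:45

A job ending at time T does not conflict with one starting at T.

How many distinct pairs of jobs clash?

2

Sorted by start: RM1, RM3, RM2, RM4, RM5, RM6, RM7.
RM3 starts after RM1 ends, so nothing later overlaps RM1 either.
RM2 starts exactly when RM3 ends (back-to-back, no overlap), so nothing later overlaps RM3 either.
RM4 starts before RM2 ends → RM2 and RM4 overlap.
RM5 starts after RM2 ends, so nothing later overlaps RM2 either.
RM5 starts before RM4 ends → RM4 and RM5 overlap.
RM6 starts after RM4 ends, so nothing later overlaps RM4 either.
RM6 starts after RM5 ends, so nothing later overlaps RM5 either.
RM7 starts after RM6 ends.
Overlapping pairs: RM2 & RM4, RM4 & RM5 — 2 in total.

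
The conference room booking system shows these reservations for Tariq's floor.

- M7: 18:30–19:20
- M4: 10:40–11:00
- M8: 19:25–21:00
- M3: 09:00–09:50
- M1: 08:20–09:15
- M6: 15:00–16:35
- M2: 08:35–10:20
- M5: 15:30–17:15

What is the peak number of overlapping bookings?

3

Walk through starts and ends in time order (an end at T is processed before a start at T):
08:20 start M1 → 1
08:35 start M2 → 2
09:00 start M3 → 3
09:15 end M1 → 2
09:50 end M3 → 1
10:20 end M2 → 0
10:40 start M4 → 1
11:00 end M4 → 0
15:00 start M6 → 1
15:30 start M5 → 2
16:35 end M6 → 1
17:15 end M5 → 0
18:30 start M7 → 1
19:20 end M7 → 0
19:25 start M8 → 1
21:00 end M8 → 0
Peak is 3, at 09:00 (M1, M2, M3).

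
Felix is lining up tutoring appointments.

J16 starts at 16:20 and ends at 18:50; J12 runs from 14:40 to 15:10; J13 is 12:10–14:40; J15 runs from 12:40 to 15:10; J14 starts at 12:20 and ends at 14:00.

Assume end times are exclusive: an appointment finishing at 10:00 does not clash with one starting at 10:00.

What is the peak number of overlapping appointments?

3

Walk through starts and ends in time order (an end at T is processed before a start at T):
12:10 start J13 → 1
12:20 start J14 → 2
12:40 start J15 → 3
14:00 end J14 → 2
14:40 end J13 → 1
14:40 start J12 → 2
15:10 end J12 → 1
15:10 end J15 → 0
16:20 start J16 → 1
18:50 end J16 → 0
Peak is 3, at 12:40 (J13, J14, J15).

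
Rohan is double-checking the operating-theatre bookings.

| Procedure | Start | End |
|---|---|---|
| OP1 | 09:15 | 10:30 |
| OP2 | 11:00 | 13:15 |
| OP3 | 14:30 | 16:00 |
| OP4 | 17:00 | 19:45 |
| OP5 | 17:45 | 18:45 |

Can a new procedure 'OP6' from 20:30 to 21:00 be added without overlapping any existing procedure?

OP1: ends 10:30 at or before OP6 starts 20:30 → clear.
OP2: ends 13:15 at or before OP6 starts 20:30 → clear.
OP3: ends 16:00 at or before OP6 starts 20:30 → clear.
OP4: ends 19:45 at or before OP6 starts 20:30 → clear.
OP5: ends 18:45 at or before OP6 starts 20:30 → clear.

Yes — the slot is free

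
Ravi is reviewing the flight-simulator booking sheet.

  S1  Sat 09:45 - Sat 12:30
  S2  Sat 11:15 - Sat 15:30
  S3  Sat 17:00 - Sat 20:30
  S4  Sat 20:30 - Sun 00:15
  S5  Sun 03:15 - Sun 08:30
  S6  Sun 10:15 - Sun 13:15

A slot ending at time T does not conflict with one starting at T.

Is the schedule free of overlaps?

Sorted by start: S1, S2, S3, S4, S5, S6.
S2 starts before S1 ends → S1 and S2 overlap.
That's a conflict, so the schedule is not conflict-free.

No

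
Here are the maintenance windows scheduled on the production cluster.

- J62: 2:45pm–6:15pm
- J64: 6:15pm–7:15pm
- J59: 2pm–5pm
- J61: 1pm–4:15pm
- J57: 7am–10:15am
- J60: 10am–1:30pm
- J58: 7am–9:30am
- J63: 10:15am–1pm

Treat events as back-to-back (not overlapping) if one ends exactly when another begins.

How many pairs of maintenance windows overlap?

Sorted by start: J57, J58, J60, J63, J61, J59, J62, J64.
J58 starts before J57 ends → J57 and J58 overlap.
J60 starts before J57 ends → J57 and J60 overlap.
J63 starts exactly when J57 ends (back-to-back, no overlap) — done with J57.
J60 starts after J58 ends — done with J58.
J63 starts before J60 ends → J60 and J63 overlap.
J61 starts before J60 ends → J60 and J61 overlap.
J59 starts after J60 ends — done with J60.
J61 starts exactly when J63 ends (back-to-back, no overlap) — done with J63.
J59 starts before J61 ends → J61 and J59 overlap.
J62 starts before J61 ends → J61 and J62 overlap.
J64 starts after J61 ends.
J62 starts before J59 ends → J59 and J62 overlap.
J64 starts after J59 ends.
J64 starts exactly when J62 ends (back-to-back, no overlap).
Overlapping pairs: J57 & J58, J57 & J60, J59 & J61, J59 & J62, J60 & J61, J60 & J63, J61 & J62 — 7 in total.

7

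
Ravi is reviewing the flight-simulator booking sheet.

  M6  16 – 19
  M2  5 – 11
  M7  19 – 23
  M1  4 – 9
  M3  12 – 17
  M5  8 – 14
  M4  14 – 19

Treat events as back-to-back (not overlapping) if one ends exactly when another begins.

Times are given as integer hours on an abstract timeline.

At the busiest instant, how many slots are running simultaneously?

3

Walk through starts and ends in time order (an end at T is processed before a start at T):
4 start M1 → 1
5 start M2 → 2
8 start M5 → 3
9 end M1 → 2
11 end M2 → 1
12 start M3 → 2
14 end M5 → 1
14 start M4 → 2
16 start M6 → 3
17 end M3 → 2
19 end M4 → 1
19 end M6 → 0
19 start M7 → 1
23 end M7 → 0
Peak is 3, at 8 (M1, M2, M5).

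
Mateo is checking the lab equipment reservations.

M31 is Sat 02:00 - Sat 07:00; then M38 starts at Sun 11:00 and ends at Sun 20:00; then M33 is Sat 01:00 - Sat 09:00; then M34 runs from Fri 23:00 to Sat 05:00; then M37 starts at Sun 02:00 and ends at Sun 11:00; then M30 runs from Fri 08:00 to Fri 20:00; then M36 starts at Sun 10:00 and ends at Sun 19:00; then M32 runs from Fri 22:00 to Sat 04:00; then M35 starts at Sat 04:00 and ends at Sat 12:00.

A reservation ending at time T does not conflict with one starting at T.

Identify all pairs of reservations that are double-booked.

Two intervals overlap when each starts before the other ends.
Sorted by start: M30, M32, M34, M33, M31, M35, M37, M36, M38.
M32 starts after M30 ends, so nothing later overlaps M30 either.
M34 starts before M32 ends → M32 and M34 overlap.
M33 starts before M32 ends → M32 and M33 overlap.
M31 starts before M32 ends → M32 and M31 overlap.
M35 starts exactly when M32 ends (back-to-back, no overlap), so nothing later overlaps M32 either.
M33 starts before M34 ends → M34 and M33 overlap.
M31 starts before M34 ends → M34 and M31 overlap.
M35 starts before M34 ends → M34 and M35 overlap.
M37 starts after M34 ends, so nothing later overlaps M34 either.
M31 starts before M33 ends → M33 and M31 overlap.
M35 starts before M33 ends → M33 and M35 overlap.
M37 starts after M33 ends, so nothing later overlaps M33 either.
M35 starts before M31 ends → M31 and M35 overlap.
M37 starts after M31 ends, so nothing later overlaps M31 either.
M37 starts after M35 ends, so nothing later overlaps M35 either.
M36 starts before M37 ends → M37 and M36 overlap.
M38 starts exactly when M37 ends (back-to-back, no overlap).
M38 starts before M36 ends → M36 and M38 overlap.

M31 & M32, M31 & M33, M31 & M34, M31 & M35, M32 & M33, M32 & M34, M33 & M34, M33 & M35, M34 & M35, M36 & M37, M36 & M38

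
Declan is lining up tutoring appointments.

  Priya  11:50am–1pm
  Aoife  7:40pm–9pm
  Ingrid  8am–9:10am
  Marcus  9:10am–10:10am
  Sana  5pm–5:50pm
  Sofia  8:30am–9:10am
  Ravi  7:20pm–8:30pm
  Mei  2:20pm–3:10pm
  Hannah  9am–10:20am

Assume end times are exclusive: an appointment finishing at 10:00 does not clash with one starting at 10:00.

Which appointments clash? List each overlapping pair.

Aoife & Ravi, Hannah & Ingrid, Hannah & Marcus, Hannah & Sofia, Ingrid & Sofia

Check each pair: they overlap iff neither finishes before the other starts.
Sorted by start: Ingrid, Sofia, Hannah, Marcus, Priya, Mei, Sana, Ravi, Aoife.
Sofia starts before Ingrid ends → Ingrid and Sofia overlap.
Hannah starts before Ingrid ends → Ingrid and Hannah overlap.
Marcus starts exactly when Ingrid ends (back-to-back, no overlap), so Ingrid has no further overlaps.
Hannah starts before Sofia ends → Sofia and Hannah overlap.
Marcus starts exactly when Sofia ends (back-to-back, no overlap), so Sofia has no further overlaps.
Marcus starts before Hannah ends → Hannah and Marcus overlap.
Priya starts after Hannah ends, so Hannah has no further overlaps.
Priya starts after Marcus ends, so Marcus has no further overlaps.
Mei starts after Priya ends, so Priya has no further overlaps.
Sana starts after Mei ends, so Mei has no further overlaps.
Ravi starts after Sana ends, so Sana has no further overlaps.
Aoife starts before Ravi ends → Ravi and Aoife overlap.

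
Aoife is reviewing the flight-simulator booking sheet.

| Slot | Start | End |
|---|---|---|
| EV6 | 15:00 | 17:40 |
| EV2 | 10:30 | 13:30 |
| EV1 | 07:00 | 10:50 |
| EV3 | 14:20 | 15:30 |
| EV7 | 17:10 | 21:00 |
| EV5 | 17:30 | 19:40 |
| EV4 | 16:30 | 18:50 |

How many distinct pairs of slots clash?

8

Check each pair: they overlap iff neither finishes before the other starts.
Sorted by start: EV1, EV2, EV3, EV6, EV4, EV7, EV5.
EV2 starts before EV1 ends → EV1 and EV2 overlap.
EV3 starts after EV1 ends, so nothing later overlaps EV1 either.
EV3 starts after EV2 ends, so nothing later overlaps EV2 either.
EV6 starts before EV3 ends → EV3 and EV6 overlap.
EV4 starts after EV3 ends, so nothing later overlaps EV3 either.
EV4 starts before EV6 ends → EV6 and EV4 overlap.
EV7 starts before EV6 ends → EV6 and EV7 overlap.
EV5 starts before EV6 ends → EV6 and EV5 overlap.
EV7 starts before EV4 ends → EV4 and EV7 overlap.
EV5 starts before EV4 ends → EV4 and EV5 overlap.
EV5 starts before EV7 ends → EV7 and EV5 overlap.
Overlapping pairs: EV1 & EV2, EV3 & EV6, EV4 & EV5, EV4 & EV6, EV4 & EV7, EV5 & EV6, EV5 & EV7, EV6 & EV7 — 8 in total.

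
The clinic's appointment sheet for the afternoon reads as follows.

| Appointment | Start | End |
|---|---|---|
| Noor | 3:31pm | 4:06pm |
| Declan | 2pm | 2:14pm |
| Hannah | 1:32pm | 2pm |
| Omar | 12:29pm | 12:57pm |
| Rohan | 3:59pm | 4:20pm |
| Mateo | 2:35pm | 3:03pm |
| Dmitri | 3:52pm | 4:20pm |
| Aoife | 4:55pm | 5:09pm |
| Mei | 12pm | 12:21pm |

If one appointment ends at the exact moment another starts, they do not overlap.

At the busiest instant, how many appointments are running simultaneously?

Sort all start/end points and keep a running count:
12pm start Mei → 1
12:21pm end Mei → 0
12:29pm start Omar → 1
12:57pm end Omar → 0
1:32pm start Hannah → 1
2pm end Hannah → 0
2pm start Declan → 1
2:14pm end Declan → 0
2:35pm start Mateo → 1
3:03pm end Mateo → 0
3:31pm start Noor → 1
3:52pm start Dmitri → 2
3:59pm start Rohan → 3
4:06pm end Noor → 2
4:20pm end Dmitri → 1
4:20pm end Rohan → 0
4:55pm start Aoife → 1
5:09pm end Aoife → 0
Peak is 3, at 3:59pm (Dmitri, Noor, Rohan).

3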